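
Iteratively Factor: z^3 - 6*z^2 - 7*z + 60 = (z - 4)*(z^2 - 2*z - 15) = (z - 4)*(z + 3)*(z - 5)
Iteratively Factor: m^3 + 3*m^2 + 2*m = (m + 2)*(m^2 + m) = m*(m + 2)*(m + 1)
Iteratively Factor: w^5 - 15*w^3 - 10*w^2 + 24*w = (w - 1)*(w^4 + w^3 - 14*w^2 - 24*w) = (w - 4)*(w - 1)*(w^3 + 5*w^2 + 6*w) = (w - 4)*(w - 1)*(w + 2)*(w^2 + 3*w) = w*(w - 4)*(w - 1)*(w + 2)*(w + 3)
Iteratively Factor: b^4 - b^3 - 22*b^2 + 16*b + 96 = (b - 4)*(b^3 + 3*b^2 - 10*b - 24) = (b - 4)*(b + 4)*(b^2 - b - 6) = (b - 4)*(b + 2)*(b + 4)*(b - 3)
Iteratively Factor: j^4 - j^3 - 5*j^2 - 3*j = (j + 1)*(j^3 - 2*j^2 - 3*j) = (j - 3)*(j + 1)*(j^2 + j) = j*(j - 3)*(j + 1)*(j + 1)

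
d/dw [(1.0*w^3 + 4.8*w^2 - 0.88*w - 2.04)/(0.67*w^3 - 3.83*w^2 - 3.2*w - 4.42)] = (-7.046*w^4 - 5.2208*w^3 - 27.89*w^2 - 58.0584*w - 2.6384)/(0.4489*w^6 - 5.1322*w^5 + 10.3809*w^4 + 18.5892*w^3 + 44.0972*w^2 + 28.288*w + 19.5364)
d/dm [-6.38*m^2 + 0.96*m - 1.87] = 0.96 - 12.76*m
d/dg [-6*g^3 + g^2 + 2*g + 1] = -18*g^2 + 2*g + 2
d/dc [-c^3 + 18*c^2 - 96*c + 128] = -3*c^2 + 36*c - 96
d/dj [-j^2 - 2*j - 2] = -2*j - 2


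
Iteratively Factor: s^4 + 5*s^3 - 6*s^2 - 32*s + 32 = (s - 2)*(s^3 + 7*s^2 + 8*s - 16) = (s - 2)*(s + 4)*(s^2 + 3*s - 4) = (s - 2)*(s - 1)*(s + 4)*(s + 4)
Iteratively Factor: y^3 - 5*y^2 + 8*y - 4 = (y - 1)*(y^2 - 4*y + 4) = (y - 2)*(y - 1)*(y - 2)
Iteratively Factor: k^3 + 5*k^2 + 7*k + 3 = (k + 1)*(k^2 + 4*k + 3) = (k + 1)*(k + 3)*(k + 1)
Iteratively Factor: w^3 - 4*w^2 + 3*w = (w - 3)*(w^2 - w) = w*(w - 3)*(w - 1)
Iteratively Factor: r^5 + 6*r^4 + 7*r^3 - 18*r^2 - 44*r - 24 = (r + 2)*(r^4 + 4*r^3 - r^2 - 16*r - 12) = (r + 2)^2*(r^3 + 2*r^2 - 5*r - 6) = (r + 2)^2*(r + 3)*(r^2 - r - 2) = (r - 2)*(r + 2)^2*(r + 3)*(r + 1)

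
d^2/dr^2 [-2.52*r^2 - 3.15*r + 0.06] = -5.04000000000000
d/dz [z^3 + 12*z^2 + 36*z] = 3*z^2 + 24*z + 36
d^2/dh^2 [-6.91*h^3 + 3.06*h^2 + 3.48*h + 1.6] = 6.12 - 41.46*h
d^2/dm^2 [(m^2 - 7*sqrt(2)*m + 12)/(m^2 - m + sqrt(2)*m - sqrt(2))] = 2*((2*m - 1 + sqrt(2))^2*(m^2 - 7*sqrt(2)*m + 12) + (-m^2 + 7*sqrt(2)*m - (2*m - 7*sqrt(2))*(2*m - 1 + sqrt(2)) - 12)*(m^2 - m + sqrt(2)*m - sqrt(2)) + (m^2 - m + sqrt(2)*m - sqrt(2))^2)/(m^2 - m + sqrt(2)*m - sqrt(2))^3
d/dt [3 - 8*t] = -8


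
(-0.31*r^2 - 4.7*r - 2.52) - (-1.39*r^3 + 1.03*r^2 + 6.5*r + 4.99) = 1.39*r^3 - 1.34*r^2 - 11.2*r - 7.51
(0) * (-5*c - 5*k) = 0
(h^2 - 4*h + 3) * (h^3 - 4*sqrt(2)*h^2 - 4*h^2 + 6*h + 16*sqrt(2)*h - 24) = h^5 - 8*h^4 - 4*sqrt(2)*h^4 + 25*h^3 + 32*sqrt(2)*h^3 - 76*sqrt(2)*h^2 - 60*h^2 + 48*sqrt(2)*h + 114*h - 72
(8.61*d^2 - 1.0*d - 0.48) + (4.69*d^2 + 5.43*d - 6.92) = 13.3*d^2 + 4.43*d - 7.4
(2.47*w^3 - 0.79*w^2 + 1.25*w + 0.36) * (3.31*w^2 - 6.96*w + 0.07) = 8.1757*w^5 - 19.8061*w^4 + 9.8088*w^3 - 7.5637*w^2 - 2.4181*w + 0.0252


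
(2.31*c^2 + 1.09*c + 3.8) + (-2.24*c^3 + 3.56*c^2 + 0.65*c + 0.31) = -2.24*c^3 + 5.87*c^2 + 1.74*c + 4.11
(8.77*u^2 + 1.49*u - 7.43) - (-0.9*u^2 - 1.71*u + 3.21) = 9.67*u^2 + 3.2*u - 10.64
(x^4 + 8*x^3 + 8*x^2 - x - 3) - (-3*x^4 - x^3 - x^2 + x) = 4*x^4 + 9*x^3 + 9*x^2 - 2*x - 3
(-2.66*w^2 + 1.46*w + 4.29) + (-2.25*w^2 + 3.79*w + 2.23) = -4.91*w^2 + 5.25*w + 6.52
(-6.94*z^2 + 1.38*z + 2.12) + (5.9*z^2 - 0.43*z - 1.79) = -1.04*z^2 + 0.95*z + 0.33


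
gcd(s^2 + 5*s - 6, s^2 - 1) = s - 1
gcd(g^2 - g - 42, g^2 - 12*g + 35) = g - 7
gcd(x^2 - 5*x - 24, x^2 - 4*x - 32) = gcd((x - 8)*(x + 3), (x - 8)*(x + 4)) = x - 8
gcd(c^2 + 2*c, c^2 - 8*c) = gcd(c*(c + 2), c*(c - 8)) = c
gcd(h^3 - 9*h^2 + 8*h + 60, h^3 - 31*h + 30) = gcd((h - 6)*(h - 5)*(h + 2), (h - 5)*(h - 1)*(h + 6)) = h - 5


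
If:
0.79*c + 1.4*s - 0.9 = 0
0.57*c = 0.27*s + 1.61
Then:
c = 2.47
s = -0.75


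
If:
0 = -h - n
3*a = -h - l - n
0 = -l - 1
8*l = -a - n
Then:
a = 1/3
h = -23/3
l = -1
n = 23/3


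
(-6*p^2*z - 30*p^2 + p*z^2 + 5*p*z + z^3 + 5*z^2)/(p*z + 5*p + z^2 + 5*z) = (-6*p^2 + p*z + z^2)/(p + z)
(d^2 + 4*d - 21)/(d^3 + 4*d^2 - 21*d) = 1/d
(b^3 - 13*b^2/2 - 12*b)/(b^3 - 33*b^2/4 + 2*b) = 2*(2*b + 3)/(4*b - 1)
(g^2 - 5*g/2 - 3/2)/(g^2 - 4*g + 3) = (g + 1/2)/(g - 1)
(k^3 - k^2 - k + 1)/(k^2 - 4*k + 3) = (k^2 - 1)/(k - 3)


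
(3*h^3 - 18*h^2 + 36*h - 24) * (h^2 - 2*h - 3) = 3*h^5 - 24*h^4 + 63*h^3 - 42*h^2 - 60*h + 72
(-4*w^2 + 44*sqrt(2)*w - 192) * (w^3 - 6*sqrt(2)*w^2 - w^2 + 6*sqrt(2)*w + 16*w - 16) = -4*w^5 + 4*w^4 + 68*sqrt(2)*w^4 - 784*w^3 - 68*sqrt(2)*w^3 + 784*w^2 + 1856*sqrt(2)*w^2 - 3072*w - 1856*sqrt(2)*w + 3072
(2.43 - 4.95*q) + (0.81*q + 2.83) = 5.26 - 4.14*q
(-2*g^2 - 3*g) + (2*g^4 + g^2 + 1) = 2*g^4 - g^2 - 3*g + 1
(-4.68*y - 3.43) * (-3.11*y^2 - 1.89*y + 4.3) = 14.5548*y^3 + 19.5125*y^2 - 13.6413*y - 14.749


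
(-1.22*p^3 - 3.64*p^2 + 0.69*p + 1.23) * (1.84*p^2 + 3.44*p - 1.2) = -2.2448*p^5 - 10.8944*p^4 - 9.788*p^3 + 9.0048*p^2 + 3.4032*p - 1.476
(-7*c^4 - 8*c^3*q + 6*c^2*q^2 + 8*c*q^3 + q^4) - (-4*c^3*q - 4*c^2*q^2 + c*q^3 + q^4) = -7*c^4 - 4*c^3*q + 10*c^2*q^2 + 7*c*q^3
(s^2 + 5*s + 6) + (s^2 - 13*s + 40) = 2*s^2 - 8*s + 46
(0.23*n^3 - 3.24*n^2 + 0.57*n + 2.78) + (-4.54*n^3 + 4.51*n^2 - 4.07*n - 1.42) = -4.31*n^3 + 1.27*n^2 - 3.5*n + 1.36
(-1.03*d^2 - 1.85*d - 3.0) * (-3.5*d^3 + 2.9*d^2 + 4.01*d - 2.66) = 3.605*d^5 + 3.488*d^4 + 1.0047*d^3 - 13.3787*d^2 - 7.109*d + 7.98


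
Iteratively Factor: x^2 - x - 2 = (x + 1)*(x - 2)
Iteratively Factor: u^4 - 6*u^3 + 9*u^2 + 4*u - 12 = (u - 2)*(u^3 - 4*u^2 + u + 6) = (u - 2)^2*(u^2 - 2*u - 3) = (u - 3)*(u - 2)^2*(u + 1)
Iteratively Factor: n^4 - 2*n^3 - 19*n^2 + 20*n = (n)*(n^3 - 2*n^2 - 19*n + 20) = n*(n - 5)*(n^2 + 3*n - 4) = n*(n - 5)*(n + 4)*(n - 1)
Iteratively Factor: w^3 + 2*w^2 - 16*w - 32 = (w + 2)*(w^2 - 16) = (w - 4)*(w + 2)*(w + 4)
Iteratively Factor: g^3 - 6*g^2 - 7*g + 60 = (g - 4)*(g^2 - 2*g - 15) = (g - 5)*(g - 4)*(g + 3)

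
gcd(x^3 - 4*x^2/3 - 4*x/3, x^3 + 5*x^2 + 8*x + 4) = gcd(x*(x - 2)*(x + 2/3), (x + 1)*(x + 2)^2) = 1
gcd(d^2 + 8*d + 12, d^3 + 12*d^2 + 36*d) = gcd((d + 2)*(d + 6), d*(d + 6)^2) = d + 6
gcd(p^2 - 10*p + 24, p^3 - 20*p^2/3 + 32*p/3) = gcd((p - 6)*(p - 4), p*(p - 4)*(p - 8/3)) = p - 4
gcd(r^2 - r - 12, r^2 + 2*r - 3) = r + 3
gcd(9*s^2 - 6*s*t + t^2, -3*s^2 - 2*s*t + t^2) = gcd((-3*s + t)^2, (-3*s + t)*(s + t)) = 3*s - t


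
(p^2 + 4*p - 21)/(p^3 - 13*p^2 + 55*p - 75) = (p + 7)/(p^2 - 10*p + 25)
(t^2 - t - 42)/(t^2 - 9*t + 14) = (t + 6)/(t - 2)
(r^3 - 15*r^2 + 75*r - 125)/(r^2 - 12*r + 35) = (r^2 - 10*r + 25)/(r - 7)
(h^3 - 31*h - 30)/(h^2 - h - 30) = h + 1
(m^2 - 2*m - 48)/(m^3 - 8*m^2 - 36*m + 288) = 1/(m - 6)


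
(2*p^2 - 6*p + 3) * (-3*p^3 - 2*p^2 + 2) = -6*p^5 + 14*p^4 + 3*p^3 - 2*p^2 - 12*p + 6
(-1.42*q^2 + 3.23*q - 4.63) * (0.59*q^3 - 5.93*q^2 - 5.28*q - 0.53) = -0.8378*q^5 + 10.3263*q^4 - 14.388*q^3 + 11.1541*q^2 + 22.7345*q + 2.4539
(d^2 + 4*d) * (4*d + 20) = 4*d^3 + 36*d^2 + 80*d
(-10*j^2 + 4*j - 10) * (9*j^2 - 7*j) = -90*j^4 + 106*j^3 - 118*j^2 + 70*j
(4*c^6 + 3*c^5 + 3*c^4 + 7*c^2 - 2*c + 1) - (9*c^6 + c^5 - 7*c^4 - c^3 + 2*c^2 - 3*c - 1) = -5*c^6 + 2*c^5 + 10*c^4 + c^3 + 5*c^2 + c + 2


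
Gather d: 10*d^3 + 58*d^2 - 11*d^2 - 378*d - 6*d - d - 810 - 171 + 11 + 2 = 10*d^3 + 47*d^2 - 385*d - 968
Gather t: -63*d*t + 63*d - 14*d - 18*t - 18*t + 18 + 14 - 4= 49*d + t*(-63*d - 36) + 28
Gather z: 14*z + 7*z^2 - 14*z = 7*z^2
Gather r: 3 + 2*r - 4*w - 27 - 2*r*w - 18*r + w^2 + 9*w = r*(-2*w - 16) + w^2 + 5*w - 24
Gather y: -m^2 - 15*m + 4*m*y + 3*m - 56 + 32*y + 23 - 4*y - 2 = -m^2 - 12*m + y*(4*m + 28) - 35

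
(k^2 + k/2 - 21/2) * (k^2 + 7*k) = k^4 + 15*k^3/2 - 7*k^2 - 147*k/2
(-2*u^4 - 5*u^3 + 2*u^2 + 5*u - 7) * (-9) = 18*u^4 + 45*u^3 - 18*u^2 - 45*u + 63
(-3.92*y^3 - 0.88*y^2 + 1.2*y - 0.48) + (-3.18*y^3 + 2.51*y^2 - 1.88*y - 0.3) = -7.1*y^3 + 1.63*y^2 - 0.68*y - 0.78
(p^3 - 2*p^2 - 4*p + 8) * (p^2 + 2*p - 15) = p^5 - 23*p^3 + 30*p^2 + 76*p - 120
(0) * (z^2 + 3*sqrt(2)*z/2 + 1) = 0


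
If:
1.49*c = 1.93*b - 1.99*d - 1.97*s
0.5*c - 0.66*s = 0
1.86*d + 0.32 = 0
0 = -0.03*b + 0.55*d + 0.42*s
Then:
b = 0.33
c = 0.33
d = -0.17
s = 0.25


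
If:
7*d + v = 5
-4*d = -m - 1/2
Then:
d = 5/7 - v/7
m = 33/14 - 4*v/7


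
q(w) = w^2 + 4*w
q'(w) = 2*w + 4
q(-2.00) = -4.00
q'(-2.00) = 0.00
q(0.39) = 1.71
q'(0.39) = 4.78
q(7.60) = 88.16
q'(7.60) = 19.20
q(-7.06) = 21.60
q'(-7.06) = -10.12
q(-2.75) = -3.44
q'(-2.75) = -1.50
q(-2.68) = -3.54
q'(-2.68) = -1.36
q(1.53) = 8.46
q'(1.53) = 7.06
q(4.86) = 43.06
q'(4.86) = 13.72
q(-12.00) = 96.00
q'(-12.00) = -20.00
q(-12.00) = 96.00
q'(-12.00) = -20.00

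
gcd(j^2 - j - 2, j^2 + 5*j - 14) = j - 2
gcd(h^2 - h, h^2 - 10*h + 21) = 1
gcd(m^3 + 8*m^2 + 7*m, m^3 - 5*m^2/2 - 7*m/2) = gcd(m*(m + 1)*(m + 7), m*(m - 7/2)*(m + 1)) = m^2 + m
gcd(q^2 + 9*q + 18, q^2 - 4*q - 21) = q + 3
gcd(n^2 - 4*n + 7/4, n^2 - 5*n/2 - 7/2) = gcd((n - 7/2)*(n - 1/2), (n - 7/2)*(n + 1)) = n - 7/2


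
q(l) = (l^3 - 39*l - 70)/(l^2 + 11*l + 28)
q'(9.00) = 0.77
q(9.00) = 1.48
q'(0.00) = -0.41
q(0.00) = -2.50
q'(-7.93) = -53.43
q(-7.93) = -70.98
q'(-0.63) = -0.80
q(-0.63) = -2.13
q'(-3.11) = -11.34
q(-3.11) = 6.13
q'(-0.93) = -1.04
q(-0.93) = -1.85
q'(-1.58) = -1.84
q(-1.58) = -0.94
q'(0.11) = -0.36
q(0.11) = -2.54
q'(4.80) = 0.57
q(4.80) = -1.41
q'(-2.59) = -5.09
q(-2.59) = 2.19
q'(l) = (-2*l - 11)*(l^3 - 39*l - 70)/(l^2 + 11*l + 28)^2 + (3*l^2 - 39)/(l^2 + 11*l + 28) = (l^4 + 22*l^3 + 123*l^2 + 140*l - 322)/(l^4 + 22*l^3 + 177*l^2 + 616*l + 784)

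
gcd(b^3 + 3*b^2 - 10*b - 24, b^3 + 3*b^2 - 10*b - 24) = b^3 + 3*b^2 - 10*b - 24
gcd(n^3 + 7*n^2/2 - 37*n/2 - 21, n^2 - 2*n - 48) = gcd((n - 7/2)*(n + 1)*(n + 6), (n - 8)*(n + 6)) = n + 6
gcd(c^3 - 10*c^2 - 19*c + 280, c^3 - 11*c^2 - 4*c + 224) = c^2 - 15*c + 56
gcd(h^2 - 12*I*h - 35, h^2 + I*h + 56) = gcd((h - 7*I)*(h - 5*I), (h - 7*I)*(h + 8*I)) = h - 7*I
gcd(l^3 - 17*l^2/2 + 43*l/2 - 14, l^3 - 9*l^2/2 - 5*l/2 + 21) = l - 7/2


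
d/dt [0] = 0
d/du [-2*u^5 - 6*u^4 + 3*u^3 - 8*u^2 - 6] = u*(-10*u^3 - 24*u^2 + 9*u - 16)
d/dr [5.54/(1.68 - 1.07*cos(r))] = -5.9278*sin(r)/(1.07*cos(r) - 1.68)^2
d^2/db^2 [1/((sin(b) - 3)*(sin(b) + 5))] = (-4*sin(b)^4 - 6*sin(b)^3 - 58*sin(b)^2 - 18*sin(b) + 38)/((sin(b) - 3)^3*(sin(b) + 5)^3)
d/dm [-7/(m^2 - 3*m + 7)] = 7*(2*m - 3)/(m^2 - 3*m + 7)^2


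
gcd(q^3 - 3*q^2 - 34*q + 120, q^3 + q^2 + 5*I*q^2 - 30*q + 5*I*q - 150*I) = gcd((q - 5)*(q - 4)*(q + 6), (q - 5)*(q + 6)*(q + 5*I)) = q^2 + q - 30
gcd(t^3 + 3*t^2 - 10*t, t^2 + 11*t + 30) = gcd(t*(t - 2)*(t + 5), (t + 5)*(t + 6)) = t + 5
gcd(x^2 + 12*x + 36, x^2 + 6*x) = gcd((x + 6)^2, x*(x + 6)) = x + 6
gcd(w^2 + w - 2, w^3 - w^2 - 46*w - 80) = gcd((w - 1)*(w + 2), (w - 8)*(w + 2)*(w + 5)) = w + 2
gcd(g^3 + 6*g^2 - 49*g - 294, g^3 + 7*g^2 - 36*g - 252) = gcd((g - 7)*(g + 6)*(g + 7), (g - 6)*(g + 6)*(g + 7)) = g^2 + 13*g + 42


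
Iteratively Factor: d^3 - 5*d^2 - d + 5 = (d + 1)*(d^2 - 6*d + 5) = (d - 1)*(d + 1)*(d - 5)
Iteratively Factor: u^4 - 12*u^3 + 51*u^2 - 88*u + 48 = (u - 1)*(u^3 - 11*u^2 + 40*u - 48) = (u - 4)*(u - 1)*(u^2 - 7*u + 12) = (u - 4)*(u - 3)*(u - 1)*(u - 4)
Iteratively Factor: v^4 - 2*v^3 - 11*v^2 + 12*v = (v - 4)*(v^3 + 2*v^2 - 3*v) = (v - 4)*(v + 3)*(v^2 - v) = v*(v - 4)*(v + 3)*(v - 1)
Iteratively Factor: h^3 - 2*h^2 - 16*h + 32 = (h - 2)*(h^2 - 16) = (h - 4)*(h - 2)*(h + 4)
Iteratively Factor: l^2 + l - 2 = (l + 2)*(l - 1)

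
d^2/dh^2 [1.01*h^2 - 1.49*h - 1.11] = 2.02000000000000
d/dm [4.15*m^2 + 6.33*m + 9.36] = 8.3*m + 6.33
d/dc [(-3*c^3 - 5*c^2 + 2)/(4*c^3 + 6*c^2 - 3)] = c*(2*c^3 + 3*c + 6)/(16*c^6 + 48*c^5 + 36*c^4 - 24*c^3 - 36*c^2 + 9)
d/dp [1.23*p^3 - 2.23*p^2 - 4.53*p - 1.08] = 3.69*p^2 - 4.46*p - 4.53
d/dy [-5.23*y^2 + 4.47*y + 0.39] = 4.47 - 10.46*y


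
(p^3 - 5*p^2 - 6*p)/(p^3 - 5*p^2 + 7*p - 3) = p*(p^2 - 5*p - 6)/(p^3 - 5*p^2 + 7*p - 3)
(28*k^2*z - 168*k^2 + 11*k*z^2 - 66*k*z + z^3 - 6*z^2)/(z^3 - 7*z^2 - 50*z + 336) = (28*k^2 + 11*k*z + z^2)/(z^2 - z - 56)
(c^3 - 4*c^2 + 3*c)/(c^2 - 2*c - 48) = c*(-c^2 + 4*c - 3)/(-c^2 + 2*c + 48)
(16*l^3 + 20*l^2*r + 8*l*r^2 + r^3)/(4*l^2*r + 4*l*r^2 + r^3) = (4*l + r)/r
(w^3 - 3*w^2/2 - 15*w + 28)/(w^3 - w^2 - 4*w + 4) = (w^2 + w/2 - 14)/(w^2 + w - 2)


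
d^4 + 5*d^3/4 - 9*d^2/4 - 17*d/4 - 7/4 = (d - 7/4)*(d + 1)^3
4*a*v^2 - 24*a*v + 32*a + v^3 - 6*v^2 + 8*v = (4*a + v)*(v - 4)*(v - 2)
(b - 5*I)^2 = b^2 - 10*I*b - 25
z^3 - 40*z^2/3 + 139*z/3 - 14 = (z - 7)*(z - 6)*(z - 1/3)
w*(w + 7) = w^2 + 7*w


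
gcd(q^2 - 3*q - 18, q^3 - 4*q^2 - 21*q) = q + 3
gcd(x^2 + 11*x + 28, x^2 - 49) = x + 7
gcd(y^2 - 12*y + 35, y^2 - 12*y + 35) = y^2 - 12*y + 35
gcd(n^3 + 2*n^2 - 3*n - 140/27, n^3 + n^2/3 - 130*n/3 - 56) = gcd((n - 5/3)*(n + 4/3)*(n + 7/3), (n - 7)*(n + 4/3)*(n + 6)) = n + 4/3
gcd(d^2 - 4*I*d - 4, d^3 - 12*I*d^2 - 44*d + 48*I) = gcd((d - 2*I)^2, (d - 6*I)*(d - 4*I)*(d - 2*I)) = d - 2*I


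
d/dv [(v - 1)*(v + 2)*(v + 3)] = 3*v^2 + 8*v + 1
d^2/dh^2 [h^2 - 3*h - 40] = 2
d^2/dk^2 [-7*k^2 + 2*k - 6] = -14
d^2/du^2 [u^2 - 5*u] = 2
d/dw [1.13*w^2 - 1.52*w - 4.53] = 2.26*w - 1.52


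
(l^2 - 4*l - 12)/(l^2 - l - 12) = (-l^2 + 4*l + 12)/(-l^2 + l + 12)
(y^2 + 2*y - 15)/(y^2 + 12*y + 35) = (y - 3)/(y + 7)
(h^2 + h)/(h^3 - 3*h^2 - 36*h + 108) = h*(h + 1)/(h^3 - 3*h^2 - 36*h + 108)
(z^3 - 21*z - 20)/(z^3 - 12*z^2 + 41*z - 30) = (z^2 + 5*z + 4)/(z^2 - 7*z + 6)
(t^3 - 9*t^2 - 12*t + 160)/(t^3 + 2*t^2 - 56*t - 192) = (t - 5)/(t + 6)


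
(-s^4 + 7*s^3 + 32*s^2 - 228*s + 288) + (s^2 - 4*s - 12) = -s^4 + 7*s^3 + 33*s^2 - 232*s + 276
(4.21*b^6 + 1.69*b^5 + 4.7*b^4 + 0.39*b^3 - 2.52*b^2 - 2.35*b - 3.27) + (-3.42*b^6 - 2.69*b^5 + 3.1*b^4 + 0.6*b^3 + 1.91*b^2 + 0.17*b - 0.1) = 0.79*b^6 - 1.0*b^5 + 7.8*b^4 + 0.99*b^3 - 0.61*b^2 - 2.18*b - 3.37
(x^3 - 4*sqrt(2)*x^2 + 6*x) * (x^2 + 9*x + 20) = x^5 - 4*sqrt(2)*x^4 + 9*x^4 - 36*sqrt(2)*x^3 + 26*x^3 - 80*sqrt(2)*x^2 + 54*x^2 + 120*x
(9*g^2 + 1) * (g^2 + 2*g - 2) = 9*g^4 + 18*g^3 - 17*g^2 + 2*g - 2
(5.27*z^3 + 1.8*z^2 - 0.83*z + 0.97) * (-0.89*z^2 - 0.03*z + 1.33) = -4.6903*z^5 - 1.7601*z^4 + 7.6938*z^3 + 1.5556*z^2 - 1.133*z + 1.2901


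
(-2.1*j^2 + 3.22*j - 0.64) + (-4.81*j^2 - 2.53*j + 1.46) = -6.91*j^2 + 0.69*j + 0.82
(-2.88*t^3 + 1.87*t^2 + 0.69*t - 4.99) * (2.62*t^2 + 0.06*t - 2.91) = -7.5456*t^5 + 4.7266*t^4 + 10.3008*t^3 - 18.4741*t^2 - 2.3073*t + 14.5209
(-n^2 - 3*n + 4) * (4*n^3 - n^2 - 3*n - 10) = -4*n^5 - 11*n^4 + 22*n^3 + 15*n^2 + 18*n - 40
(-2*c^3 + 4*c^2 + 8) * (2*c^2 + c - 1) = -4*c^5 + 6*c^4 + 6*c^3 + 12*c^2 + 8*c - 8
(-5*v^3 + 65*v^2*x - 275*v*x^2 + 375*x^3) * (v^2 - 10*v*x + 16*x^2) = -5*v^5 + 115*v^4*x - 1005*v^3*x^2 + 4165*v^2*x^3 - 8150*v*x^4 + 6000*x^5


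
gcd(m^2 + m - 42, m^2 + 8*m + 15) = 1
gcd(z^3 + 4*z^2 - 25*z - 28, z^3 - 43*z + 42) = z + 7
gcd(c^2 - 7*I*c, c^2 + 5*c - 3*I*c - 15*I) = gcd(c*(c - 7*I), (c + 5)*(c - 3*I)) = 1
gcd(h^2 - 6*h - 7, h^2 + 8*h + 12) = 1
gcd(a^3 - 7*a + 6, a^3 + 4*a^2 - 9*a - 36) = a + 3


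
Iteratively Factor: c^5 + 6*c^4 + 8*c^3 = (c)*(c^4 + 6*c^3 + 8*c^2) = c^2*(c^3 + 6*c^2 + 8*c) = c^3*(c^2 + 6*c + 8) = c^3*(c + 2)*(c + 4)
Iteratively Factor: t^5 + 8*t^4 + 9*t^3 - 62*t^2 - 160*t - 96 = (t + 4)*(t^4 + 4*t^3 - 7*t^2 - 34*t - 24) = (t + 1)*(t + 4)*(t^3 + 3*t^2 - 10*t - 24) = (t + 1)*(t + 2)*(t + 4)*(t^2 + t - 12) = (t - 3)*(t + 1)*(t + 2)*(t + 4)*(t + 4)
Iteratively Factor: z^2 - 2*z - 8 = (z - 4)*(z + 2)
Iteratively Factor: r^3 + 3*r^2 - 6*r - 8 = (r + 1)*(r^2 + 2*r - 8) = (r + 1)*(r + 4)*(r - 2)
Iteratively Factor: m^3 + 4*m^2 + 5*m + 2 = (m + 1)*(m^2 + 3*m + 2) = (m + 1)^2*(m + 2)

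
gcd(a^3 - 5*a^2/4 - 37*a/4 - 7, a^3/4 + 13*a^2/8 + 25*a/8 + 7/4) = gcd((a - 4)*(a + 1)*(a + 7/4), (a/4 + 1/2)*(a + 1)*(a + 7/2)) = a + 1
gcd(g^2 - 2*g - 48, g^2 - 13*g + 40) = g - 8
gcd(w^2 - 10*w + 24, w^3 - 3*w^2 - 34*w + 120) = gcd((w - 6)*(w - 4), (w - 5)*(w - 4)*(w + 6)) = w - 4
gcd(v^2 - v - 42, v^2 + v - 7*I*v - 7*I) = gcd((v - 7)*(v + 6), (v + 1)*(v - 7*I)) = 1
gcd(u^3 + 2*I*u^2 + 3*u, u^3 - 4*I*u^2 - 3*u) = u^2 - I*u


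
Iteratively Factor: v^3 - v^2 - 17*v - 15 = (v + 1)*(v^2 - 2*v - 15) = (v - 5)*(v + 1)*(v + 3)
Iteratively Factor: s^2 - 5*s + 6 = (s - 2)*(s - 3)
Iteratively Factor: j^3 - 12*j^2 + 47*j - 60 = (j - 3)*(j^2 - 9*j + 20) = (j - 4)*(j - 3)*(j - 5)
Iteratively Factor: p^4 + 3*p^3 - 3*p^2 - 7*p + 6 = (p + 3)*(p^3 - 3*p + 2) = (p + 2)*(p + 3)*(p^2 - 2*p + 1) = (p - 1)*(p + 2)*(p + 3)*(p - 1)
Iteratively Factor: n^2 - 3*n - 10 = (n + 2)*(n - 5)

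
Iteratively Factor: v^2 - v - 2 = (v + 1)*(v - 2)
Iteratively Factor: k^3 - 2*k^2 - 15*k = (k - 5)*(k^2 + 3*k) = k*(k - 5)*(k + 3)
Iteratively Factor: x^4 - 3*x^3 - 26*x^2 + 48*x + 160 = (x - 5)*(x^3 + 2*x^2 - 16*x - 32) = (x - 5)*(x + 2)*(x^2 - 16) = (x - 5)*(x + 2)*(x + 4)*(x - 4)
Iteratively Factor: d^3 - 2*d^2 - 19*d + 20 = (d - 5)*(d^2 + 3*d - 4) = (d - 5)*(d - 1)*(d + 4)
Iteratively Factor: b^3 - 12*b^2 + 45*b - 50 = (b - 5)*(b^2 - 7*b + 10) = (b - 5)^2*(b - 2)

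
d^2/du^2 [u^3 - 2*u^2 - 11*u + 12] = 6*u - 4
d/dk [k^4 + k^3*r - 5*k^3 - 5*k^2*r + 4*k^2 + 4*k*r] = 4*k^3 + 3*k^2*r - 15*k^2 - 10*k*r + 8*k + 4*r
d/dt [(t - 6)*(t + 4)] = 2*t - 2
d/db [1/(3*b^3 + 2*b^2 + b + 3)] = (-9*b^2 - 4*b - 1)/(3*b^3 + 2*b^2 + b + 3)^2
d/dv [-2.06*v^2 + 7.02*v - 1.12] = 7.02 - 4.12*v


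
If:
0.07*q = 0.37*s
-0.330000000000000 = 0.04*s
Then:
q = -43.61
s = -8.25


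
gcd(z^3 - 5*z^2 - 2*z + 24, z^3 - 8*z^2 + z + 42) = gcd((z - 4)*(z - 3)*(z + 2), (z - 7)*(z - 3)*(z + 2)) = z^2 - z - 6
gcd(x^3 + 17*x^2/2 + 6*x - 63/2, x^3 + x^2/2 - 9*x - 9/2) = x + 3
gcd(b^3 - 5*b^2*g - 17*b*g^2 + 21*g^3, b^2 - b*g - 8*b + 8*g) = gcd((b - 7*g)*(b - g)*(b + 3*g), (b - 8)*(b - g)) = b - g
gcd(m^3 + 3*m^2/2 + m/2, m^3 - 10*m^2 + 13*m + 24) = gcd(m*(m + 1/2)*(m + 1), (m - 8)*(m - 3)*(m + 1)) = m + 1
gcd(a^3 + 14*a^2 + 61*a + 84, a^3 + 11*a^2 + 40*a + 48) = a^2 + 7*a + 12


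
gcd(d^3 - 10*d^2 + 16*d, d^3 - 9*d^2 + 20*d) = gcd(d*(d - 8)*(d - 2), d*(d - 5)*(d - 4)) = d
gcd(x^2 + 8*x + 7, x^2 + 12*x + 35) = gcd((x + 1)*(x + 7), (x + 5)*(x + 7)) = x + 7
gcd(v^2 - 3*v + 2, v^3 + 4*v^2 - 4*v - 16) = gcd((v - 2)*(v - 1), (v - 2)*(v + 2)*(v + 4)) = v - 2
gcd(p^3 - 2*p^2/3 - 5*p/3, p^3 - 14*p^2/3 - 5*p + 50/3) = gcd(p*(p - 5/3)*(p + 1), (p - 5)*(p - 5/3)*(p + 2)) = p - 5/3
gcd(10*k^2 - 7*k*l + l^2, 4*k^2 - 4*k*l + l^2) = 2*k - l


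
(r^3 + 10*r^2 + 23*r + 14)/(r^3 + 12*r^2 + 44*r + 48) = (r^2 + 8*r + 7)/(r^2 + 10*r + 24)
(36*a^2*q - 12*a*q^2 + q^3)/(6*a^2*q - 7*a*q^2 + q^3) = (-6*a + q)/(-a + q)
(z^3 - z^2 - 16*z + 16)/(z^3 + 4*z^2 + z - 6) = (z^2 - 16)/(z^2 + 5*z + 6)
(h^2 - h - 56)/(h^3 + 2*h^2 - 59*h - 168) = 1/(h + 3)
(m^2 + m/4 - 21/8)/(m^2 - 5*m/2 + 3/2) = (m + 7/4)/(m - 1)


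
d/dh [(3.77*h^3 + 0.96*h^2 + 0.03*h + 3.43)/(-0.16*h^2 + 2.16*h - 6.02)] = (-0.6032*h^4 + 16.2864*h^3 - 66.0078*h^2 - 10.4608*h - 7.5894)/(0.0256*h^4 - 0.6912*h^3 + 6.592*h^2 - 26.0064*h + 36.2404)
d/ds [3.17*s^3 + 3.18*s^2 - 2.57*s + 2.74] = 9.51*s^2 + 6.36*s - 2.57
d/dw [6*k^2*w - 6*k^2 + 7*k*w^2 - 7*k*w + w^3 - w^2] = 6*k^2 + 14*k*w - 7*k + 3*w^2 - 2*w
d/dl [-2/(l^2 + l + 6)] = 2*(2*l + 1)/(l^2 + l + 6)^2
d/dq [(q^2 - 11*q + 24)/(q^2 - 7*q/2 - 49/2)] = 2*(15*q^2 - 194*q + 707)/(4*q^4 - 28*q^3 - 147*q^2 + 686*q + 2401)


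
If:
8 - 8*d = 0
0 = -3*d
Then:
No Solution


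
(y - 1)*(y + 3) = y^2 + 2*y - 3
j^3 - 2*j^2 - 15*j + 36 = (j - 3)^2*(j + 4)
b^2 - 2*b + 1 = (b - 1)^2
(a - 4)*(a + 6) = a^2 + 2*a - 24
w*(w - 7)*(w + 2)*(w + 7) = w^4 + 2*w^3 - 49*w^2 - 98*w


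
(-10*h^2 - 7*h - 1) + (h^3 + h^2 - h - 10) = h^3 - 9*h^2 - 8*h - 11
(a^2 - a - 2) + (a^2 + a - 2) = 2*a^2 - 4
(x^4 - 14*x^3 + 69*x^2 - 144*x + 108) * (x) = x^5 - 14*x^4 + 69*x^3 - 144*x^2 + 108*x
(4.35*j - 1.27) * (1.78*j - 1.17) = 7.743*j^2 - 7.3501*j + 1.4859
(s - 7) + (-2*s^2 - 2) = -2*s^2 + s - 9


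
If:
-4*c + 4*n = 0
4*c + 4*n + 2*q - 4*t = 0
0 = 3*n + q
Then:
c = 2*t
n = 2*t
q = -6*t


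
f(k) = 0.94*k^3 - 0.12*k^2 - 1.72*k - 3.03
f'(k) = 2.82*k^2 - 0.24*k - 1.72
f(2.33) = 4.20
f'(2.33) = 13.03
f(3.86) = 42.60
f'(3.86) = 39.37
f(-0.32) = -2.52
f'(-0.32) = -1.35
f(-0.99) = -2.36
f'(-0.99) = 1.28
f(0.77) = -4.00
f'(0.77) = -0.23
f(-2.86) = -21.08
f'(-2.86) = 22.03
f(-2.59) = -15.71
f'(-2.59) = 17.82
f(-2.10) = -8.65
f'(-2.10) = 11.22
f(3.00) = 16.11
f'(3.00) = 22.94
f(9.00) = 657.03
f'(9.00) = 224.54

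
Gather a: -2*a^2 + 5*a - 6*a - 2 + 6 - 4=-2*a^2 - a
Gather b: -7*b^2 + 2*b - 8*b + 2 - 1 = -7*b^2 - 6*b + 1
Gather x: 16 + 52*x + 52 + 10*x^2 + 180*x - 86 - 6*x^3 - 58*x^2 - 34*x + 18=-6*x^3 - 48*x^2 + 198*x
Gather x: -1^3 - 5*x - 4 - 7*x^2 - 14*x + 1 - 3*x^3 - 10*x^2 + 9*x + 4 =-3*x^3 - 17*x^2 - 10*x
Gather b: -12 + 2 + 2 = -8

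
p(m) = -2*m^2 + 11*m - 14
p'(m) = 11 - 4*m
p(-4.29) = -98.00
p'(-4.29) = 28.16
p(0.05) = -13.46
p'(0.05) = 10.80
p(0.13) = -12.60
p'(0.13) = 10.48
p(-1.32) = -32.00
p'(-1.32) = 16.28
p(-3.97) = -89.19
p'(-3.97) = 26.88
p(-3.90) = -87.32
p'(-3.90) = 26.60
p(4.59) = -5.65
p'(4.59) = -7.36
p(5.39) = -12.81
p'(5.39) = -10.56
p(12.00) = -170.00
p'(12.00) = -37.00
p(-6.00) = -152.00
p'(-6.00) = 35.00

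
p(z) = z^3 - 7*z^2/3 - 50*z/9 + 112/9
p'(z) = 3*z^2 - 14*z/3 - 50/9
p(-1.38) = 13.04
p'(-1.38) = 6.60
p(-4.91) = -134.90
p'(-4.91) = 89.68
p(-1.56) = 11.64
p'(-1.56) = 9.03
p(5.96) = 108.16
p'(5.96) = 73.20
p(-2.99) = -18.54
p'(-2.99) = 35.22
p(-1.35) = 13.23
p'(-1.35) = 6.21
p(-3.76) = -52.81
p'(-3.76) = 54.40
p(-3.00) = -18.89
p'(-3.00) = 35.44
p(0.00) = 12.44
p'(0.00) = -5.56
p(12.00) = 1337.78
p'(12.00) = 370.44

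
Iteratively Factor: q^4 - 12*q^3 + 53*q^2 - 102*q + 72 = (q - 4)*(q^3 - 8*q^2 + 21*q - 18) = (q - 4)*(q - 3)*(q^2 - 5*q + 6) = (q - 4)*(q - 3)*(q - 2)*(q - 3)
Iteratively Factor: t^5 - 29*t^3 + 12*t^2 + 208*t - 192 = (t + 4)*(t^4 - 4*t^3 - 13*t^2 + 64*t - 48) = (t - 1)*(t + 4)*(t^3 - 3*t^2 - 16*t + 48) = (t - 3)*(t - 1)*(t + 4)*(t^2 - 16) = (t - 4)*(t - 3)*(t - 1)*(t + 4)*(t + 4)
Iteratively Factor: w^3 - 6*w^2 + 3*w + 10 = (w + 1)*(w^2 - 7*w + 10) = (w - 2)*(w + 1)*(w - 5)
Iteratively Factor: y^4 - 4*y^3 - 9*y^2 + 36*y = (y)*(y^3 - 4*y^2 - 9*y + 36) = y*(y - 3)*(y^2 - y - 12) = y*(y - 4)*(y - 3)*(y + 3)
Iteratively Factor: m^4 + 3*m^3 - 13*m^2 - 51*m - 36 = (m + 3)*(m^3 - 13*m - 12) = (m + 1)*(m + 3)*(m^2 - m - 12) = (m + 1)*(m + 3)^2*(m - 4)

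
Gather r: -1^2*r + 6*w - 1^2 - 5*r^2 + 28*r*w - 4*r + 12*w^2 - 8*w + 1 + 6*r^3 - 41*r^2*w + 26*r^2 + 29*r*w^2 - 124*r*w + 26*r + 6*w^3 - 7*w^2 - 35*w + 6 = 6*r^3 + r^2*(21 - 41*w) + r*(29*w^2 - 96*w + 21) + 6*w^3 + 5*w^2 - 37*w + 6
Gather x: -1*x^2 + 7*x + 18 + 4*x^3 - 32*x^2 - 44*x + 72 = 4*x^3 - 33*x^2 - 37*x + 90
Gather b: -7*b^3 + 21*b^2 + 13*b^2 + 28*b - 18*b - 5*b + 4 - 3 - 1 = -7*b^3 + 34*b^2 + 5*b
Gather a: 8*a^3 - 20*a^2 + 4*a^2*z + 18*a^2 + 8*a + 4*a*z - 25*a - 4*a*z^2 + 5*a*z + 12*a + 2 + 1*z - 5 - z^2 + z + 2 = 8*a^3 + a^2*(4*z - 2) + a*(-4*z^2 + 9*z - 5) - z^2 + 2*z - 1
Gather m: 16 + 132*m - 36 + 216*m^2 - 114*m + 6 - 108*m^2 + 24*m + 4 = 108*m^2 + 42*m - 10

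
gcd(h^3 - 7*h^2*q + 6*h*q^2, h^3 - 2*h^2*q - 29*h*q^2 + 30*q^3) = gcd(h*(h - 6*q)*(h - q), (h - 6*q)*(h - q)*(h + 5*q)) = h^2 - 7*h*q + 6*q^2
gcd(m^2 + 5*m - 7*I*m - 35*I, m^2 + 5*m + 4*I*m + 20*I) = m + 5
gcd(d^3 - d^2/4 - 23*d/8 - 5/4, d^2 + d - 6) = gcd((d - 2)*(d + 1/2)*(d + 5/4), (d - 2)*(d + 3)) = d - 2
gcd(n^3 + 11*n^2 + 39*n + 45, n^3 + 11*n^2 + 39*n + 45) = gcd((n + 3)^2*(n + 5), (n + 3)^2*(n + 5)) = n^3 + 11*n^2 + 39*n + 45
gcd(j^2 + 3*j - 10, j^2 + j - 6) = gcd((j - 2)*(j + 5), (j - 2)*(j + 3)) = j - 2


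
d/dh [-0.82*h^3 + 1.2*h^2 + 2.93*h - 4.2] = -2.46*h^2 + 2.4*h + 2.93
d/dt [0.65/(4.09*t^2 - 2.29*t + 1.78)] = (1.4885 - 5.317*t)/(4.09*t^2 - 2.29*t + 1.78)^2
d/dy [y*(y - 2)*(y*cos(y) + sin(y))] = -y*(y - 2)*(y*sin(y) - 2*cos(y)) + y*(y*cos(y) + sin(y)) + (y - 2)*(y*cos(y) + sin(y))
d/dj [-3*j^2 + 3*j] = 3 - 6*j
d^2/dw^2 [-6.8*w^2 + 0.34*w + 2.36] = -13.6000000000000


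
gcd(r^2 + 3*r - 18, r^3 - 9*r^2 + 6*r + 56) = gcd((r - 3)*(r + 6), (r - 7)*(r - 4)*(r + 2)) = 1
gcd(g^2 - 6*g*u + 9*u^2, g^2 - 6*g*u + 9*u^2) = g^2 - 6*g*u + 9*u^2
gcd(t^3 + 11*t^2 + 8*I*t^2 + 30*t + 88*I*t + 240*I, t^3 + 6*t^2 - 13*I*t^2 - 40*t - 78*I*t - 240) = t + 6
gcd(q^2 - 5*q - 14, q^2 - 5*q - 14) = q^2 - 5*q - 14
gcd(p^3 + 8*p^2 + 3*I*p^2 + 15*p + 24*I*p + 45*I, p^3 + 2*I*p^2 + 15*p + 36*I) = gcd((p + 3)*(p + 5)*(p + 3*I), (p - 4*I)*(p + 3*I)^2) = p + 3*I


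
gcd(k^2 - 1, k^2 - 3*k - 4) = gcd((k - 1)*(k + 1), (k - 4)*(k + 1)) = k + 1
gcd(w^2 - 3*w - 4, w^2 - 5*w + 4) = w - 4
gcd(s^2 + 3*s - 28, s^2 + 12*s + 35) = s + 7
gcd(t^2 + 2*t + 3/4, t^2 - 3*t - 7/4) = t + 1/2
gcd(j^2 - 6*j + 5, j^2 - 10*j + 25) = j - 5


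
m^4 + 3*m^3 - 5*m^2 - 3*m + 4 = (m - 1)^2*(m + 1)*(m + 4)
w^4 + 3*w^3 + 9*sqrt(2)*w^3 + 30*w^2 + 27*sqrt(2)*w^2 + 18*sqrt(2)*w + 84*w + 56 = (w + 1)*(w + 2)*(w + 2*sqrt(2))*(w + 7*sqrt(2))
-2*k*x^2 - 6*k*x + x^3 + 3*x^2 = x*(-2*k + x)*(x + 3)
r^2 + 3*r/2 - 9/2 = (r - 3/2)*(r + 3)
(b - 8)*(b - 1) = b^2 - 9*b + 8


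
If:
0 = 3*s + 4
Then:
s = -4/3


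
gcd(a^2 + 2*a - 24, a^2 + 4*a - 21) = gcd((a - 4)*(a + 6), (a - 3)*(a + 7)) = 1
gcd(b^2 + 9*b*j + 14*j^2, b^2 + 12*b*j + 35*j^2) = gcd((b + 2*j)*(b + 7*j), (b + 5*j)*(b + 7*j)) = b + 7*j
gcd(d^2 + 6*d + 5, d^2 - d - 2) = d + 1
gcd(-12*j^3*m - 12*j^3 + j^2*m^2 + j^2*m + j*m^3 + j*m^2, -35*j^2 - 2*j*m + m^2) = 1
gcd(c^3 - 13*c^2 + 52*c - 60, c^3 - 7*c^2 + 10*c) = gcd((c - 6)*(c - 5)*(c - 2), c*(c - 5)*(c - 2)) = c^2 - 7*c + 10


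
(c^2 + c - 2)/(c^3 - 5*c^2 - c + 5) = (c + 2)/(c^2 - 4*c - 5)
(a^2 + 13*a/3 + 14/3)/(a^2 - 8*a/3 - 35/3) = (a + 2)/(a - 5)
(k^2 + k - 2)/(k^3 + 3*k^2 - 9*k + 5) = (k + 2)/(k^2 + 4*k - 5)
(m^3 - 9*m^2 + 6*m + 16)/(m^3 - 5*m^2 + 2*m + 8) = (m - 8)/(m - 4)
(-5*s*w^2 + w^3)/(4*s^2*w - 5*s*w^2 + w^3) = w*(-5*s + w)/(4*s^2 - 5*s*w + w^2)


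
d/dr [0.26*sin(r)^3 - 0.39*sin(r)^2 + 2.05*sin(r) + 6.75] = (0.78*sin(r)^2 - 0.78*sin(r) + 2.05)*cos(r)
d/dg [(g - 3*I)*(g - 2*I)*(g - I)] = 3*g^2 - 12*I*g - 11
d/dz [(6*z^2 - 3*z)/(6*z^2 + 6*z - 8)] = 3*(9*z^2 - 16*z + 4)/(2*(9*z^4 + 18*z^3 - 15*z^2 - 24*z + 16))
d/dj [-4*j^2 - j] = -8*j - 1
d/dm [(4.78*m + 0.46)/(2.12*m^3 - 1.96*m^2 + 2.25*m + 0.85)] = (-20.2672*m^3 + 6.4432*m^2 + 1.8032*m + 3.028)/(4.4944*m^6 - 8.3104*m^5 + 13.3816*m^4 - 5.216*m^3 + 1.7305*m^2 + 3.825*m + 0.7225)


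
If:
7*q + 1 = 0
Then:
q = -1/7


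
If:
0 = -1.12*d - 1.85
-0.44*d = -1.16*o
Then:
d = -1.65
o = -0.63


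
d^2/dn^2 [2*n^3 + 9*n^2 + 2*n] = 12*n + 18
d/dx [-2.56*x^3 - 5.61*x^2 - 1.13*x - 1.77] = -7.68*x^2 - 11.22*x - 1.13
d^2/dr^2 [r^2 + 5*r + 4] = 2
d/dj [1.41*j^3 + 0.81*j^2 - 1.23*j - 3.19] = 4.23*j^2 + 1.62*j - 1.23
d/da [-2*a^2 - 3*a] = -4*a - 3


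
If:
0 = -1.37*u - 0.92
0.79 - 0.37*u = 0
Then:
No Solution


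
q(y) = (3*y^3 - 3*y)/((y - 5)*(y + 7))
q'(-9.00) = -18.15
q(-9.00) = -77.14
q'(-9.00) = -18.15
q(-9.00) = -77.14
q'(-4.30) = -8.87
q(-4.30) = 8.99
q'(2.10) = -1.58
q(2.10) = -0.81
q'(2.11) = -1.60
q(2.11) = -0.83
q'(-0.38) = 0.05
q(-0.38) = -0.03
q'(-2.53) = -1.73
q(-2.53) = 1.22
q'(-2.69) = -2.03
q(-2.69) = 1.52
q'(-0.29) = 0.06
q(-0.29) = -0.02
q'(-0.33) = 0.06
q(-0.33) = -0.02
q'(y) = (9*y^2 - 3)/((y - 5)*(y + 7)) - (3*y^3 - 3*y)/((y - 5)*(y + 7)^2) - (3*y^3 - 3*y)/((y - 5)^2*(y + 7))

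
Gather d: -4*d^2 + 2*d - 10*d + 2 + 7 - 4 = -4*d^2 - 8*d + 5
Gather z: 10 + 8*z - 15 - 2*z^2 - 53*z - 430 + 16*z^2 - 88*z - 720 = 14*z^2 - 133*z - 1155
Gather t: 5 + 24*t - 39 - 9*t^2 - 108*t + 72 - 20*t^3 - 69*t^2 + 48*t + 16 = -20*t^3 - 78*t^2 - 36*t + 54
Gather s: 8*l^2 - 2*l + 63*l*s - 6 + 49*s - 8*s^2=8*l^2 - 2*l - 8*s^2 + s*(63*l + 49) - 6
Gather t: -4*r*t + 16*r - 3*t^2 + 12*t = 16*r - 3*t^2 + t*(12 - 4*r)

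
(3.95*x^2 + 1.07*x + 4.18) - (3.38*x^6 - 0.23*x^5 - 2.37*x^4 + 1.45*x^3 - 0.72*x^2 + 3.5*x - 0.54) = -3.38*x^6 + 0.23*x^5 + 2.37*x^4 - 1.45*x^3 + 4.67*x^2 - 2.43*x + 4.72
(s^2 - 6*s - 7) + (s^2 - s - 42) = 2*s^2 - 7*s - 49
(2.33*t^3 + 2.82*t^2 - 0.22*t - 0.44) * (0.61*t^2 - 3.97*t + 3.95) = 1.4213*t^5 - 7.5299*t^4 - 2.1261*t^3 + 11.744*t^2 + 0.8778*t - 1.738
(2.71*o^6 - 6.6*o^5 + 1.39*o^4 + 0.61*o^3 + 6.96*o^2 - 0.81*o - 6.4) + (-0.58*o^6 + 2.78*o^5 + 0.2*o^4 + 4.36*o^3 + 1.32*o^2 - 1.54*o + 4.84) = 2.13*o^6 - 3.82*o^5 + 1.59*o^4 + 4.97*o^3 + 8.28*o^2 - 2.35*o - 1.56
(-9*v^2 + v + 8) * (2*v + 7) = -18*v^3 - 61*v^2 + 23*v + 56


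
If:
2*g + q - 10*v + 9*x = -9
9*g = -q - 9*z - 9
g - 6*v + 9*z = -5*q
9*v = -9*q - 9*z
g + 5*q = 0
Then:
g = -225/238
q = 45/238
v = -27/238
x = -223/238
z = -9/119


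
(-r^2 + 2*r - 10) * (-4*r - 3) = 4*r^3 - 5*r^2 + 34*r + 30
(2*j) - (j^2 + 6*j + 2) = -j^2 - 4*j - 2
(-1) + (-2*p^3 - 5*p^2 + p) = -2*p^3 - 5*p^2 + p - 1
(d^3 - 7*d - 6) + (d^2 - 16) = d^3 + d^2 - 7*d - 22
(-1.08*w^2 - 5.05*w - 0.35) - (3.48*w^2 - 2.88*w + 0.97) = -4.56*w^2 - 2.17*w - 1.32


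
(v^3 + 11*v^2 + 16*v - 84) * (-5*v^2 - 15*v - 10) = -5*v^5 - 70*v^4 - 255*v^3 + 70*v^2 + 1100*v + 840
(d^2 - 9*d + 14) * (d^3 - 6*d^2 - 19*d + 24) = d^5 - 15*d^4 + 49*d^3 + 111*d^2 - 482*d + 336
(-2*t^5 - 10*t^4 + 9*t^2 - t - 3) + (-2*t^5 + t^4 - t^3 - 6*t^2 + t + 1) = -4*t^5 - 9*t^4 - t^3 + 3*t^2 - 2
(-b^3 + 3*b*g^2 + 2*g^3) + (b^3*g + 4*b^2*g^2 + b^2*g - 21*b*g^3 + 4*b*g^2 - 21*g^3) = b^3*g - b^3 + 4*b^2*g^2 + b^2*g - 21*b*g^3 + 7*b*g^2 - 19*g^3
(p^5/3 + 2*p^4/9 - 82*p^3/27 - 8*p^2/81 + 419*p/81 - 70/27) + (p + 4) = p^5/3 + 2*p^4/9 - 82*p^3/27 - 8*p^2/81 + 500*p/81 + 38/27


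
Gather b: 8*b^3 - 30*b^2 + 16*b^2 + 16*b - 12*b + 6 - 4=8*b^3 - 14*b^2 + 4*b + 2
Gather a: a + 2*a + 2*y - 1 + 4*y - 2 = 3*a + 6*y - 3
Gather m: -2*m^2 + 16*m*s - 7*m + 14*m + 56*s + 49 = -2*m^2 + m*(16*s + 7) + 56*s + 49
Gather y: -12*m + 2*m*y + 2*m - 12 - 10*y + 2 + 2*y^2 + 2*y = -10*m + 2*y^2 + y*(2*m - 8) - 10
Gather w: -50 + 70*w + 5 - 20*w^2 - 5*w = -20*w^2 + 65*w - 45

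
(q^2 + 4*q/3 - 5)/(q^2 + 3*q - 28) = (q^2 + 4*q/3 - 5)/(q^2 + 3*q - 28)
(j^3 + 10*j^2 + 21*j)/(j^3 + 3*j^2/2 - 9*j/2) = 2*(j + 7)/(2*j - 3)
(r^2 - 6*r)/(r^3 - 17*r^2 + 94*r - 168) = r/(r^2 - 11*r + 28)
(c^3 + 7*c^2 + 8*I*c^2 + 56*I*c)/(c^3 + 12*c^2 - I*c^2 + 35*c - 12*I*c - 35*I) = c*(c + 8*I)/(c^2 + c*(5 - I) - 5*I)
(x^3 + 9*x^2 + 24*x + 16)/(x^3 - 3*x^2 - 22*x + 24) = (x^2 + 5*x + 4)/(x^2 - 7*x + 6)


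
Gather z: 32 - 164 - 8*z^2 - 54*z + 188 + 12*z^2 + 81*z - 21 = 4*z^2 + 27*z + 35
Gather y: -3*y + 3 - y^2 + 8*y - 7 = -y^2 + 5*y - 4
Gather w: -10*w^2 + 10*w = -10*w^2 + 10*w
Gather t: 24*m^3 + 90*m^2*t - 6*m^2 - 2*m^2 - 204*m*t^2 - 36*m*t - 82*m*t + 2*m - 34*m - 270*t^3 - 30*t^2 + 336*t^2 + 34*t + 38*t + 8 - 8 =24*m^3 - 8*m^2 - 32*m - 270*t^3 + t^2*(306 - 204*m) + t*(90*m^2 - 118*m + 72)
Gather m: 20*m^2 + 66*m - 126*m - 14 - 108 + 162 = 20*m^2 - 60*m + 40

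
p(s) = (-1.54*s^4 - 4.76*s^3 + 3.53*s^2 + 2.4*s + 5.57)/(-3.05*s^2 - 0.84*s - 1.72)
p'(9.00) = 10.52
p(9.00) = 51.73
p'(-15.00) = -13.72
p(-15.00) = 90.52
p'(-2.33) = -0.87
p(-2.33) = -2.08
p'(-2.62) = -1.16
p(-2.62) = -1.79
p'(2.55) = 4.17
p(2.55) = 4.62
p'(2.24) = 3.91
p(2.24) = 3.36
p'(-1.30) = -0.06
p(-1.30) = -2.50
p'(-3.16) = -1.71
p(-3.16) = -1.01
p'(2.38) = 4.03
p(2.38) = 3.92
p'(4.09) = 5.62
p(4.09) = 12.14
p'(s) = (6.1*s + 0.84)*(-1.54*s^4 - 4.76*s^3 + 3.53*s^2 + 2.4*s + 5.57)/(-3.05*s^2 - 0.84*s - 1.72)^2 + (-6.16*s^3 - 14.28*s^2 + 7.06*s + 2.4)/(-3.05*s^2 - 0.84*s - 1.72)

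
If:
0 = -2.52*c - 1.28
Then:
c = -0.51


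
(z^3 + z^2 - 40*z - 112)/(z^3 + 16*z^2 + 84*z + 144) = (z^2 - 3*z - 28)/(z^2 + 12*z + 36)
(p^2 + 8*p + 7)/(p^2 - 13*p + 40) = (p^2 + 8*p + 7)/(p^2 - 13*p + 40)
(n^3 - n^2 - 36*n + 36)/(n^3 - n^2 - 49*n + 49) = (n^2 - 36)/(n^2 - 49)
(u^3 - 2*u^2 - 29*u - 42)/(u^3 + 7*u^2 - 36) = (u^2 - 5*u - 14)/(u^2 + 4*u - 12)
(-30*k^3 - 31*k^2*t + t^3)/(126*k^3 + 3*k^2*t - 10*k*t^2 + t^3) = (5*k^2 + 6*k*t + t^2)/(-21*k^2 - 4*k*t + t^2)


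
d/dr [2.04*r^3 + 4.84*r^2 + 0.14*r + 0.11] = 6.12*r^2 + 9.68*r + 0.14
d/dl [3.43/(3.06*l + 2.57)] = -10.4958/(3.06*l + 2.57)^2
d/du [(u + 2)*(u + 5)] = 2*u + 7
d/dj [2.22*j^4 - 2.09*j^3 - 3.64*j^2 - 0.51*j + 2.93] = 8.88*j^3 - 6.27*j^2 - 7.28*j - 0.51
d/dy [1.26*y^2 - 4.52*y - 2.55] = 2.52*y - 4.52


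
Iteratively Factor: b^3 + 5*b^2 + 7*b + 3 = (b + 3)*(b^2 + 2*b + 1) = (b + 1)*(b + 3)*(b + 1)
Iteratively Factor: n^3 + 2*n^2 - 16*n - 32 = (n + 2)*(n^2 - 16) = (n + 2)*(n + 4)*(n - 4)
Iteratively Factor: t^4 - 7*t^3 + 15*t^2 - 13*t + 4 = (t - 1)*(t^3 - 6*t^2 + 9*t - 4) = (t - 4)*(t - 1)*(t^2 - 2*t + 1) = (t - 4)*(t - 1)^2*(t - 1)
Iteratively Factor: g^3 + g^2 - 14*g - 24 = (g - 4)*(g^2 + 5*g + 6) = (g - 4)*(g + 3)*(g + 2)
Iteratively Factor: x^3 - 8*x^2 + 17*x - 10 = (x - 5)*(x^2 - 3*x + 2) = (x - 5)*(x - 1)*(x - 2)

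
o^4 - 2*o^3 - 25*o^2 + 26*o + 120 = (o - 5)*(o - 3)*(o + 2)*(o + 4)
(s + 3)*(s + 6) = s^2 + 9*s + 18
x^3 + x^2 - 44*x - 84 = (x - 7)*(x + 2)*(x + 6)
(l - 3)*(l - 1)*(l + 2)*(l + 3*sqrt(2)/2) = l^4 - 2*l^3 + 3*sqrt(2)*l^3/2 - 5*l^2 - 3*sqrt(2)*l^2 - 15*sqrt(2)*l/2 + 6*l + 9*sqrt(2)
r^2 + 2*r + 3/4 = (r + 1/2)*(r + 3/2)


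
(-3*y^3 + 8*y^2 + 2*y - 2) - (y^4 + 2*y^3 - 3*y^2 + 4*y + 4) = -y^4 - 5*y^3 + 11*y^2 - 2*y - 6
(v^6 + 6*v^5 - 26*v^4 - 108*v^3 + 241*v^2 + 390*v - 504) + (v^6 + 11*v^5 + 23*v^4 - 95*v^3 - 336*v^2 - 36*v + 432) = 2*v^6 + 17*v^5 - 3*v^4 - 203*v^3 - 95*v^2 + 354*v - 72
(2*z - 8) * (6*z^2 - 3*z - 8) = 12*z^3 - 54*z^2 + 8*z + 64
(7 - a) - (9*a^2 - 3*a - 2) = -9*a^2 + 2*a + 9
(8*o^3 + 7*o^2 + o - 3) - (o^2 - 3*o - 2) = 8*o^3 + 6*o^2 + 4*o - 1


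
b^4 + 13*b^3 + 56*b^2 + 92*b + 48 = (b + 1)*(b + 2)*(b + 4)*(b + 6)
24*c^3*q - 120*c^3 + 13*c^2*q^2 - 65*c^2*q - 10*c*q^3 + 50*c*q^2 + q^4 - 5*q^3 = (-8*c + q)*(-3*c + q)*(c + q)*(q - 5)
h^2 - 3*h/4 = h*(h - 3/4)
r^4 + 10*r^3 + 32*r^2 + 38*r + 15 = (r + 1)^2*(r + 3)*(r + 5)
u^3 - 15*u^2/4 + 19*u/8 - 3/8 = (u - 3)*(u - 1/2)*(u - 1/4)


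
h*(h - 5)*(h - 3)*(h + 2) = h^4 - 6*h^3 - h^2 + 30*h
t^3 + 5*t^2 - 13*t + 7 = (t - 1)^2*(t + 7)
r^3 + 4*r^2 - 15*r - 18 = (r - 3)*(r + 1)*(r + 6)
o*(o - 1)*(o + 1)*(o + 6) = o^4 + 6*o^3 - o^2 - 6*o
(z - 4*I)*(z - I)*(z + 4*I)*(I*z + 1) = I*z^4 + 2*z^3 + 15*I*z^2 + 32*z - 16*I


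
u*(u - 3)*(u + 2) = u^3 - u^2 - 6*u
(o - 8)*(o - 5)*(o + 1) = o^3 - 12*o^2 + 27*o + 40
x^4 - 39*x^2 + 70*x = x*(x - 5)*(x - 2)*(x + 7)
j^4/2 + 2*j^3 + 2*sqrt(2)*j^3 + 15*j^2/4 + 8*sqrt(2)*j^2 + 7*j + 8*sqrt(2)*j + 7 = (j/2 + 1)*(j + 2)*(j + sqrt(2)/2)*(j + 7*sqrt(2)/2)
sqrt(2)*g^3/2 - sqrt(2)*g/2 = g*(g - 1)*(sqrt(2)*g/2 + sqrt(2)/2)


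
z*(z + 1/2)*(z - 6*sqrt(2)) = z^3 - 6*sqrt(2)*z^2 + z^2/2 - 3*sqrt(2)*z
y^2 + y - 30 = (y - 5)*(y + 6)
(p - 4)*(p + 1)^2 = p^3 - 2*p^2 - 7*p - 4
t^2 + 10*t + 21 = (t + 3)*(t + 7)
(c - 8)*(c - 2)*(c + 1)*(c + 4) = c^4 - 5*c^3 - 30*c^2 + 40*c + 64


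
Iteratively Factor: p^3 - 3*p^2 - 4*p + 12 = (p + 2)*(p^2 - 5*p + 6) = (p - 3)*(p + 2)*(p - 2)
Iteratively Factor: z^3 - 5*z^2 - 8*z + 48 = (z + 3)*(z^2 - 8*z + 16) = (z - 4)*(z + 3)*(z - 4)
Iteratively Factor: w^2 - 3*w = (w - 3)*(w)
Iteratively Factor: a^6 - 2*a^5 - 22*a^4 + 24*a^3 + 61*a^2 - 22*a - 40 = (a - 2)*(a^5 - 22*a^3 - 20*a^2 + 21*a + 20) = (a - 2)*(a + 1)*(a^4 - a^3 - 21*a^2 + a + 20) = (a - 2)*(a + 1)^2*(a^3 - 2*a^2 - 19*a + 20) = (a - 2)*(a - 1)*(a + 1)^2*(a^2 - a - 20) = (a - 2)*(a - 1)*(a + 1)^2*(a + 4)*(a - 5)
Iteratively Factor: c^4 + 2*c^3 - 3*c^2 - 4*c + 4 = (c + 2)*(c^3 - 3*c + 2) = (c - 1)*(c + 2)*(c^2 + c - 2) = (c - 1)^2*(c + 2)*(c + 2)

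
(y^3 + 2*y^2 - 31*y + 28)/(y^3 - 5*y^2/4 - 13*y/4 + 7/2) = 4*(y^2 + 3*y - 28)/(4*y^2 - y - 14)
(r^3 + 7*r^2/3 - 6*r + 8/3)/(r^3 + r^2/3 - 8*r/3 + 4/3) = (r + 4)/(r + 2)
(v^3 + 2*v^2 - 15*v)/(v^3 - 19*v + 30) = v/(v - 2)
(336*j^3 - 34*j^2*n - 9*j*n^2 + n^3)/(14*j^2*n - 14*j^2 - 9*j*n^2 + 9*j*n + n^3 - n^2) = (48*j^2 + 2*j*n - n^2)/(2*j*n - 2*j - n^2 + n)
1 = 1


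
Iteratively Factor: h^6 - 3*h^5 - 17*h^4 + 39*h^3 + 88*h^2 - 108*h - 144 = (h + 3)*(h^5 - 6*h^4 + h^3 + 36*h^2 - 20*h - 48) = (h + 2)*(h + 3)*(h^4 - 8*h^3 + 17*h^2 + 2*h - 24) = (h - 3)*(h + 2)*(h + 3)*(h^3 - 5*h^2 + 2*h + 8) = (h - 3)*(h + 1)*(h + 2)*(h + 3)*(h^2 - 6*h + 8) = (h - 4)*(h - 3)*(h + 1)*(h + 2)*(h + 3)*(h - 2)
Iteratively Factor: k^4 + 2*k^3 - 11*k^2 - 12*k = (k - 3)*(k^3 + 5*k^2 + 4*k) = (k - 3)*(k + 1)*(k^2 + 4*k) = (k - 3)*(k + 1)*(k + 4)*(k)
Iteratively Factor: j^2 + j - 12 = (j - 3)*(j + 4)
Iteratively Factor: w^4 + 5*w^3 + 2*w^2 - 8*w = (w + 2)*(w^3 + 3*w^2 - 4*w) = w*(w + 2)*(w^2 + 3*w - 4) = w*(w + 2)*(w + 4)*(w - 1)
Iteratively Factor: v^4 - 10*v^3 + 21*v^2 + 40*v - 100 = (v - 5)*(v^3 - 5*v^2 - 4*v + 20) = (v - 5)*(v - 2)*(v^2 - 3*v - 10) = (v - 5)^2*(v - 2)*(v + 2)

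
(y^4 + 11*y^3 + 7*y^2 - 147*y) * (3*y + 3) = 3*y^5 + 36*y^4 + 54*y^3 - 420*y^2 - 441*y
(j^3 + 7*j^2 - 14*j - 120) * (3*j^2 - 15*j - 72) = 3*j^5 + 6*j^4 - 219*j^3 - 654*j^2 + 2808*j + 8640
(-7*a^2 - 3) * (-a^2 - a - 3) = 7*a^4 + 7*a^3 + 24*a^2 + 3*a + 9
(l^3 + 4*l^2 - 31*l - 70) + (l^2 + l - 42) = l^3 + 5*l^2 - 30*l - 112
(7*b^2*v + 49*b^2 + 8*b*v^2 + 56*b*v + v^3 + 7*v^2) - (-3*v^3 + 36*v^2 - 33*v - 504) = 7*b^2*v + 49*b^2 + 8*b*v^2 + 56*b*v + 4*v^3 - 29*v^2 + 33*v + 504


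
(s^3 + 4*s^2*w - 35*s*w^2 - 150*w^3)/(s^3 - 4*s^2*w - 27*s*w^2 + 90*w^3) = (s + 5*w)/(s - 3*w)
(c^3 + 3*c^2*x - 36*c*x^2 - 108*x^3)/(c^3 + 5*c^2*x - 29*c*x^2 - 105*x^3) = (-c^2 + 36*x^2)/(-c^2 - 2*c*x + 35*x^2)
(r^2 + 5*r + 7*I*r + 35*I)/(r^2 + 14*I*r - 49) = (r + 5)/(r + 7*I)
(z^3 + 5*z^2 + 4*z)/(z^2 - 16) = z*(z + 1)/(z - 4)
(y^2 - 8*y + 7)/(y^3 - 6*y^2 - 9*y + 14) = 1/(y + 2)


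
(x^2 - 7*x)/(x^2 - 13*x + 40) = x*(x - 7)/(x^2 - 13*x + 40)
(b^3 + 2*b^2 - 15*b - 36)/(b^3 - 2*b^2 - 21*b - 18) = (b^2 - b - 12)/(b^2 - 5*b - 6)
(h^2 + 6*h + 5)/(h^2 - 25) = (h + 1)/(h - 5)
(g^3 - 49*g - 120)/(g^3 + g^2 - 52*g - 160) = (g + 3)/(g + 4)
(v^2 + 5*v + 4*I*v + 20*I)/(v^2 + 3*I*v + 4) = (v + 5)/(v - I)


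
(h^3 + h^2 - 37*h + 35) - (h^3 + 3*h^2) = -2*h^2 - 37*h + 35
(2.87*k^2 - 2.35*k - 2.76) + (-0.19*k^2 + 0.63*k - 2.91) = 2.68*k^2 - 1.72*k - 5.67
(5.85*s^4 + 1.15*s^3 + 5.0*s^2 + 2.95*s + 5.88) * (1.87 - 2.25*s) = -13.1625*s^5 + 8.352*s^4 - 9.0995*s^3 + 2.7125*s^2 - 7.7135*s + 10.9956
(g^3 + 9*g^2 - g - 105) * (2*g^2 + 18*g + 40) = 2*g^5 + 36*g^4 + 200*g^3 + 132*g^2 - 1930*g - 4200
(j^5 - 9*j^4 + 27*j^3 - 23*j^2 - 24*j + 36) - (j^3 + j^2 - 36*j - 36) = j^5 - 9*j^4 + 26*j^3 - 24*j^2 + 12*j + 72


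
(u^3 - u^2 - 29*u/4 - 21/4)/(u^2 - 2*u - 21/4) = u + 1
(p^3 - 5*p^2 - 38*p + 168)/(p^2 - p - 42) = p - 4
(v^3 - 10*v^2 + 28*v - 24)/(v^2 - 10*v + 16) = (v^2 - 8*v + 12)/(v - 8)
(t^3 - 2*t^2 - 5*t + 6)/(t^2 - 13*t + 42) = (t^3 - 2*t^2 - 5*t + 6)/(t^2 - 13*t + 42)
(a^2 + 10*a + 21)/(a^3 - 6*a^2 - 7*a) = (a^2 + 10*a + 21)/(a*(a^2 - 6*a - 7))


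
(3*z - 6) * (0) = 0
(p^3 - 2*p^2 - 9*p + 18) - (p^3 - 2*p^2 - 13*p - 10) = 4*p + 28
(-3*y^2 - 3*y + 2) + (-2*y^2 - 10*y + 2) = -5*y^2 - 13*y + 4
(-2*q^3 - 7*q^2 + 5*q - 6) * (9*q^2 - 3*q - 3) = -18*q^5 - 57*q^4 + 72*q^3 - 48*q^2 + 3*q + 18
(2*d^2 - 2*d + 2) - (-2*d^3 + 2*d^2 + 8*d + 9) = 2*d^3 - 10*d - 7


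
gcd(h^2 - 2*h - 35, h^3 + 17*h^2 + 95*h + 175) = h + 5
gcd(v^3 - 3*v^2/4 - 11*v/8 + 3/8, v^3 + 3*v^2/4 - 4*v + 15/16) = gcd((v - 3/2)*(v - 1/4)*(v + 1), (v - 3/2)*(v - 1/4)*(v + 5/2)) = v^2 - 7*v/4 + 3/8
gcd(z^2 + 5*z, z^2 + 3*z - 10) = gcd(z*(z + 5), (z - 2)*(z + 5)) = z + 5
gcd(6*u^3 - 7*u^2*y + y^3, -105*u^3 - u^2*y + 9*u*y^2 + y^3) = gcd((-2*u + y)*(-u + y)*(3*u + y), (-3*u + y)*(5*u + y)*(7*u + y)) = 1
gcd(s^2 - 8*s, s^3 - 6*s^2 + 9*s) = s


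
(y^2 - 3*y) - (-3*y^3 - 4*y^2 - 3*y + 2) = 3*y^3 + 5*y^2 - 2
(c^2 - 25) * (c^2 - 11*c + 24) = c^4 - 11*c^3 - c^2 + 275*c - 600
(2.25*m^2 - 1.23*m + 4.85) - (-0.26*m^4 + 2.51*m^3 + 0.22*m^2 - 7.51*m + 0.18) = 0.26*m^4 - 2.51*m^3 + 2.03*m^2 + 6.28*m + 4.67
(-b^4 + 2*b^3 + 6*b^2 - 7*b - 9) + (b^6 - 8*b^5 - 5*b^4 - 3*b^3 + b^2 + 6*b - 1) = b^6 - 8*b^5 - 6*b^4 - b^3 + 7*b^2 - b - 10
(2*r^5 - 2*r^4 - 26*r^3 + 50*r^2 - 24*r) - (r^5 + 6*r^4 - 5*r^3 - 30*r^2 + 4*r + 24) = r^5 - 8*r^4 - 21*r^3 + 80*r^2 - 28*r - 24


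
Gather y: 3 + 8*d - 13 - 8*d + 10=0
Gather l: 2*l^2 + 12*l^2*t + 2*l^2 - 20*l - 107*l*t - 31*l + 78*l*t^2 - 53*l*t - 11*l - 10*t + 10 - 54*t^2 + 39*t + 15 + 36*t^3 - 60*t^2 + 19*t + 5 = l^2*(12*t + 4) + l*(78*t^2 - 160*t - 62) + 36*t^3 - 114*t^2 + 48*t + 30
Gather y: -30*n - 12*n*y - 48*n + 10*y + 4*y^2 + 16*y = -78*n + 4*y^2 + y*(26 - 12*n)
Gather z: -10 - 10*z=-10*z - 10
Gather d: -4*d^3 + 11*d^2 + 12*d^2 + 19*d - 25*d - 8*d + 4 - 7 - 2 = -4*d^3 + 23*d^2 - 14*d - 5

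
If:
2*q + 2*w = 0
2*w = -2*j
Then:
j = -w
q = -w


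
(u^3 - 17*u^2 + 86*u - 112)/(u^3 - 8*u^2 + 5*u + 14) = (u - 8)/(u + 1)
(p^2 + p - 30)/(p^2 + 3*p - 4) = (p^2 + p - 30)/(p^2 + 3*p - 4)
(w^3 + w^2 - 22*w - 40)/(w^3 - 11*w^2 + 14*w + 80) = (w + 4)/(w - 8)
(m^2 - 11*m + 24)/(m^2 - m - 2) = (-m^2 + 11*m - 24)/(-m^2 + m + 2)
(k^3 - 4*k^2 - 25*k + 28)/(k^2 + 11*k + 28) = (k^2 - 8*k + 7)/(k + 7)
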